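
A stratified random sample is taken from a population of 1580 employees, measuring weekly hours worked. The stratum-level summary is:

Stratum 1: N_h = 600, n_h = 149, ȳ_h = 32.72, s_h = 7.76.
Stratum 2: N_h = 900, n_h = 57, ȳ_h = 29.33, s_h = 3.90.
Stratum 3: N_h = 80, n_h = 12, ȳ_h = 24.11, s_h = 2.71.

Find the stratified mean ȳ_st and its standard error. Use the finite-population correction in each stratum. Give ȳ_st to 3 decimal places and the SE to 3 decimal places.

ȳ_st ≈ 30.353, SE ≈ 0.355

ȳ_st = Σ W_h ȳ_h = (600·32.72 + 900·29.33 + 80·24.11)/1580 = 30.35304
V̂(ȳ_st) = Σ W_h² (1 − n_h/N_h) s_h²/n_h, with W_h = N_h/N and N = 1580:
  stratum 1: (600/1580)²·(1 − 149/600)·7.76²/149 = 0.0438077
  stratum 2: (900/1580)²·(1 − 57/900)·3.90²/57 = 0.081098
  stratum 3: (80/1580)²·(1 − 12/80)·2.71²/12 = 0.00133365
V̂(ȳ_st) = 0.126239
SE(ȳ_st) = √0.126239 = 0.355302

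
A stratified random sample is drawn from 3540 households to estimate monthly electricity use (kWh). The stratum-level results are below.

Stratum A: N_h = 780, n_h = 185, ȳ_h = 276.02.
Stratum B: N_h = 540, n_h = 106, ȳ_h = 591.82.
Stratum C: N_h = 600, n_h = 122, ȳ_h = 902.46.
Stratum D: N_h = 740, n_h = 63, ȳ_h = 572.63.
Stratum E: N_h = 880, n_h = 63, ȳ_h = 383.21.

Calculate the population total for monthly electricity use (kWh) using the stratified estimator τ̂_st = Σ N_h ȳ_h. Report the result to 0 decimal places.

τ̂_st = Σ N_h ȳ_h = 780·276.02 + 540·591.82 + 600·902.46 + 740·572.63 + 880·383.21 = 1837325

τ̂_st ≈ 1837325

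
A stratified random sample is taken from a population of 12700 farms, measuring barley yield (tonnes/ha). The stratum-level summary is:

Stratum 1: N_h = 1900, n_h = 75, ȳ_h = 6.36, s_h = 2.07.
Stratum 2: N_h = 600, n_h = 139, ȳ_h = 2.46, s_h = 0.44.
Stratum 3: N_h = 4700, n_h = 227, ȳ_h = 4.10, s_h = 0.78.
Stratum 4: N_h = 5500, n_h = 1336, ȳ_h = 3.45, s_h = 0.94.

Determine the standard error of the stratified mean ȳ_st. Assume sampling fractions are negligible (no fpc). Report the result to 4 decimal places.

V̂(ȳ_st) = Σ W_h² s_h²/n_h, with W_h = N_h/N and N = 12700:
  stratum 1: (1900/12700)²·2.07²/75 = 0.00127873
  stratum 2: (600/12700)²·0.44²/139 = 3.10875e-06
  stratum 3: (4700/12700)²·0.78²/227 = 0.000367072
  stratum 4: (5500/12700)²·0.94²/1336 = 0.000124042
V̂(ȳ_st) = 0.00177295
SE(ȳ_st) = √0.00177295 = 0.0421065

SE(ȳ_st) ≈ 0.0421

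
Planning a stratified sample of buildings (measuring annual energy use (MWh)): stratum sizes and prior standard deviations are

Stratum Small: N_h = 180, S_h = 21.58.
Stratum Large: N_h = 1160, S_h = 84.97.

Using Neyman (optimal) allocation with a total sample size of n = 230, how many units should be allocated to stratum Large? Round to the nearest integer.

Neyman allocation: n_h = n · N_h S_h / Σ N_i S_i, with n = 230.
  stratum Small: N_h·S_h = 180·21.58 = 3884.40
  stratum Large: N_h·S_h = 1160·84.97 = 98565.20
Σ N_h S_h = 102449.60
n for stratum Large = 230·98565.20/102449.60 = 221.279 → 221

221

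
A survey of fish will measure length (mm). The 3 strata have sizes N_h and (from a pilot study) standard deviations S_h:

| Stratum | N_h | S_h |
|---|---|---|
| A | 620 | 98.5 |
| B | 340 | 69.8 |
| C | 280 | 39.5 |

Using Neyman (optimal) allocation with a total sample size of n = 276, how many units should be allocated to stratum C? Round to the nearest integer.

Neyman allocation: n_h = n · N_h S_h / Σ N_i S_i, with n = 276.
  stratum A: N_h·S_h = 620·98.5 = 61070.00
  stratum B: N_h·S_h = 340·69.8 = 23732.00
  stratum C: N_h·S_h = 280·39.5 = 11060.00
Σ N_h S_h = 95862.00
n for stratum C = 276·11060.00/95862.00 = 31.843 → 32

32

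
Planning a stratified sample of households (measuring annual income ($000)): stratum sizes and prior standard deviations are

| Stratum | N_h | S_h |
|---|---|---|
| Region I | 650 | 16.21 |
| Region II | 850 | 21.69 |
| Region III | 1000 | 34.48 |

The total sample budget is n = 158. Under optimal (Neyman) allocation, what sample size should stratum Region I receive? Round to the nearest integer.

26

Neyman allocation: n_h = n · N_h S_h / Σ N_i S_i, with n = 158.
  stratum Region I: N_h·S_h = 650·16.21 = 10536.50
  stratum Region II: N_h·S_h = 850·21.69 = 18436.50
  stratum Region III: N_h·S_h = 1000·34.48 = 34480.00
Σ N_h S_h = 63453.00
n for stratum Region I = 158·10536.50/63453.00 = 26.236 → 26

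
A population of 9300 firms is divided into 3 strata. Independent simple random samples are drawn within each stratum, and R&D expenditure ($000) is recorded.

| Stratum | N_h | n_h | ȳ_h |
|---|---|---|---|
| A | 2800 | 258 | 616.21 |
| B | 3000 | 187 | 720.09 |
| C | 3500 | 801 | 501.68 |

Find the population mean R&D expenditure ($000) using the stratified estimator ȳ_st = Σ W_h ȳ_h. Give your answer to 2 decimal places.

ȳ_st ≈ 606.62

N = Σ N_h = 9300. Stratum weights W_h = N_h/N.
ȳ_st = (2800·616.21 + 3000·720.09 + 3500·501.68) / 9300 = 606.6170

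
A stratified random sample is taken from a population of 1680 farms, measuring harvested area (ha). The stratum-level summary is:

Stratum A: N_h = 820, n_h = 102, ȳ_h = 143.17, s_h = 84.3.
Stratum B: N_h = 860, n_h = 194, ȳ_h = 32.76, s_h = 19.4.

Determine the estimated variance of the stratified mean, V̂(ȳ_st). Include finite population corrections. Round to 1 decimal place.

V̂(ȳ_st) ≈ 14.9

V̂(ȳ_st) = Σ W_h² (1 − n_h/N_h) s_h²/n_h, with W_h = N_h/N and N = 1680:
  stratum A: (820/1680)²·(1 − 102/820)·84.3²/102 = 14.5337
  stratum B: (860/1680)²·(1 − 194/860)·19.4²/194 = 0.393691
V̂(ȳ_st) = 14.9273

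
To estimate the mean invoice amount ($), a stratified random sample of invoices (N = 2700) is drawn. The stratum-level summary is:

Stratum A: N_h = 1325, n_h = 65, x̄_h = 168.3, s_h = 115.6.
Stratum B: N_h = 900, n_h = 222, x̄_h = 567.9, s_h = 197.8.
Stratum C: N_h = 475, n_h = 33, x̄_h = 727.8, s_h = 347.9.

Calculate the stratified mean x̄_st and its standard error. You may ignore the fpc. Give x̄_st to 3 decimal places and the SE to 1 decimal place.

x̄_st = Σ W_h x̄_h = (1325·168.3 + 900·567.9 + 475·727.8)/2700 = 399.93056
V̂(x̄_st) = Σ W_h² s_h²/n_h, with W_h = N_h/N and N = 2700:
  stratum A: (1325/2700)²·115.6²/65 = 49.5116
  stratum B: (900/2700)²·197.8²/222 = 19.582
  stratum C: (475/2700)²·347.9²/33 = 113.515
V̂(x̄_st) = 182.609
SE(x̄_st) = √182.609 = 13.5133

x̄_st ≈ 399.931, SE ≈ 13.5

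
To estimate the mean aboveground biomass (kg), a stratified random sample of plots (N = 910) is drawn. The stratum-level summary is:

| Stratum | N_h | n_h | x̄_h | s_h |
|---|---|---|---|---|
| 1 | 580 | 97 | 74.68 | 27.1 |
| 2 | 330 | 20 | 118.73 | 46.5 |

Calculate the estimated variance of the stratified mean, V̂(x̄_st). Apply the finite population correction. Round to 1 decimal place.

V̂(x̄_st) ≈ 15.9

V̂(x̄_st) = Σ W_h² (1 − n_h/N_h) s_h²/n_h, with W_h = N_h/N and N = 910:
  stratum 1: (580/910)²·(1 − 97/580)·27.1²/97 = 2.56129
  stratum 2: (330/910)²·(1 − 20/330)·46.5²/20 = 13.3558
V̂(x̄_st) = 15.9171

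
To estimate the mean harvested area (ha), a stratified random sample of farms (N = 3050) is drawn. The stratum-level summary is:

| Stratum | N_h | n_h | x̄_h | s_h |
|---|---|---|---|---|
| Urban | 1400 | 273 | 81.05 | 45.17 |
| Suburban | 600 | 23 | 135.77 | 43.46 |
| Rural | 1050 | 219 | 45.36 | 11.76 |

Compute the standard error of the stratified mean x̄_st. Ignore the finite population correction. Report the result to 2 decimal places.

SE(x̄_st) ≈ 2.20

V̂(x̄_st) = Σ W_h² s_h²/n_h, with W_h = N_h/N and N = 3050:
  stratum Urban: (1400/3050)²·45.17²/273 = 1.57469
  stratum Suburban: (600/3050)²·43.46²/23 = 3.178
  stratum Rural: (1050/3050)²·11.76²/219 = 0.0748427
V̂(x̄_st) = 4.82753
SE(x̄_st) = √4.82753 = 2.19716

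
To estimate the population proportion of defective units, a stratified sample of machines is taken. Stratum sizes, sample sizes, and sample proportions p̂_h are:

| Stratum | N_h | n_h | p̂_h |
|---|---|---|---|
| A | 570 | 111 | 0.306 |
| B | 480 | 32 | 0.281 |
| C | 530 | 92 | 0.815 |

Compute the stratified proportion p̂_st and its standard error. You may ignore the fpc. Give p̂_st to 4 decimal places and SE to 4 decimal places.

N = 1580; stratum weights W_h = N_h/N.
p̂_st = Σ W_h p̂_h = (570·0.306 + 480·0.281 + 530·0.815)/1580 = 0.46915
V̂(p̂_st) = Σ W_h² p̂_h(1−p̂_h)/(n_h−1):
  stratum A: (570/1580)²·0.306·0.694/110 = 0.00025126
  stratum B: (480/1580)²·0.281·0.719/31 = 0.000601509
  stratum C: (530/1580)²·0.815·0.185/91 = 0.000186434
V̂(p̂_st) = 0.0010392; SE = √V̂ = 0.0322367

p̂_st ≈ 0.4691, SE ≈ 0.0322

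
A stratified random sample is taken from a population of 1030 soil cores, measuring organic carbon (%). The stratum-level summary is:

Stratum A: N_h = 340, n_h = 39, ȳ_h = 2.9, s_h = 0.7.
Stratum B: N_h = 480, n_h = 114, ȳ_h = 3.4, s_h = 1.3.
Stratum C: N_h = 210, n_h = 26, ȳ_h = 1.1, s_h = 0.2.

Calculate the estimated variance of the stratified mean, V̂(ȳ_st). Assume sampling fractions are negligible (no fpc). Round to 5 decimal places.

V̂(ȳ_st) ≈ 0.00465

V̂(ȳ_st) = Σ W_h² s_h²/n_h, with W_h = N_h/N and N = 1030:
  stratum A: (340/1030)²·0.7²/39 = 0.00136904
  stratum B: (480/1030)²·1.3²/114 = 0.00321951
  stratum C: (210/1030)²·0.2²/26 = 6.39515e-05
V̂(ȳ_st) = 0.0046525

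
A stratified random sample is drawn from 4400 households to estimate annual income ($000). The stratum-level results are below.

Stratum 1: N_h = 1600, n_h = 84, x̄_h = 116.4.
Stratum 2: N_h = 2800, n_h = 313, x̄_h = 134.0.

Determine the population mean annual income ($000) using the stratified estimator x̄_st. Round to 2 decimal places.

x̄_st ≈ 127.60

N = Σ N_h = 4400. Stratum weights W_h = N_h/N.
x̄_st = (1600·116.4 + 2800·134.0) / 4400 = 127.6000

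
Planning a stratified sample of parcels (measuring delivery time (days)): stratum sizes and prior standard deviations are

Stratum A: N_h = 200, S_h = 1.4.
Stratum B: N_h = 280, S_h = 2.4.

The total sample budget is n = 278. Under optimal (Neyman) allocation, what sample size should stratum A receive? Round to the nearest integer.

82

Neyman allocation: n_h = n · N_h S_h / Σ N_i S_i, with n = 278.
  stratum A: N_h·S_h = 200·1.4 = 280.00
  stratum B: N_h·S_h = 280·2.4 = 672.00
Σ N_h S_h = 952.00
n for stratum A = 278·280.00/952.00 = 81.765 → 82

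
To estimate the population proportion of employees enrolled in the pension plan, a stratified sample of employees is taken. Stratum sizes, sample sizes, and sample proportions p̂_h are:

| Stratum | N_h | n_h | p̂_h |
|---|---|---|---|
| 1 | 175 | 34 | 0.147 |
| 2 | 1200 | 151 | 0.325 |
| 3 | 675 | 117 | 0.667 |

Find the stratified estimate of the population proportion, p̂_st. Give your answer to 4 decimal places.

N = 2050; stratum weights W_h = N_h/N.
p̂_st = Σ W_h p̂_h = (175·0.147 + 1200·0.325 + 675·0.667)/2050 = 0.42241

p̂_st ≈ 0.4224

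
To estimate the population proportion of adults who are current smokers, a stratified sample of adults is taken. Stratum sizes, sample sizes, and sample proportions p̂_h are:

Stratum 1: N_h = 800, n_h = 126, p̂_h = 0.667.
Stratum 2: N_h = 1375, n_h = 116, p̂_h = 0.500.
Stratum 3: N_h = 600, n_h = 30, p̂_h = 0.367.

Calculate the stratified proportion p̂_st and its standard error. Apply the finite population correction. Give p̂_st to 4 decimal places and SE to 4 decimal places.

N = 2775; stratum weights W_h = N_h/N.
p̂_st = Σ W_h p̂_h = (800·0.667 + 1375·0.500 + 600·0.367)/2775 = 0.51939
V̂(p̂_st) = Σ W_h² (1 − n_h/N_h) p̂_h(1−p̂_h)/(n_h−1):
  stratum 1: (800/2775)²·(1 − 126/800)·0.667·0.333/125 = 0.000124418
  stratum 2: (1375/2775)²·(1 − 116/1375)·0.500·0.500/115 = 0.000488703
  stratum 3: (600/2775)²·(1 − 30/600)·0.367·0.633/29 = 0.000355772
V̂(p̂_st) = 0.000968893; SE = √V̂ = 0.031127

p̂_st ≈ 0.5194, SE ≈ 0.0311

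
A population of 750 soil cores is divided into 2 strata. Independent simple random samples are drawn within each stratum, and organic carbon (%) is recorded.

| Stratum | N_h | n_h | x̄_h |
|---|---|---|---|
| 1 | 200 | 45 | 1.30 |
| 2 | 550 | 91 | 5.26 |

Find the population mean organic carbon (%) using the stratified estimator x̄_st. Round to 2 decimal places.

x̄_st ≈ 4.20

N = Σ N_h = 750. Stratum weights W_h = N_h/N.
x̄_st = (200·1.30 + 550·5.26) / 750 = 4.2040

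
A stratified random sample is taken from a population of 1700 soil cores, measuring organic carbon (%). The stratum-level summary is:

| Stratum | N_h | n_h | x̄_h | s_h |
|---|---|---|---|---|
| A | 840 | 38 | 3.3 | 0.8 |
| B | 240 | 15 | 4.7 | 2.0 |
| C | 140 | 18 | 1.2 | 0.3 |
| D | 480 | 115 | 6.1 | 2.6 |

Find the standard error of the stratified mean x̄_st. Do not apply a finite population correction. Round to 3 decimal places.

V̂(x̄_st) = Σ W_h² s_h²/n_h, with W_h = N_h/N and N = 1700:
  stratum A: (840/1700)²·0.8²/38 = 0.00411204
  stratum B: (240/1700)²·2.0²/15 = 0.00531488
  stratum C: (140/1700)²·0.3²/18 = 3.391e-05
  stratum D: (480/1700)²·2.6²/115 = 0.00468634
V̂(x̄_st) = 0.0141472
SE(x̄_st) = √0.0141472 = 0.118942

SE(x̄_st) ≈ 0.119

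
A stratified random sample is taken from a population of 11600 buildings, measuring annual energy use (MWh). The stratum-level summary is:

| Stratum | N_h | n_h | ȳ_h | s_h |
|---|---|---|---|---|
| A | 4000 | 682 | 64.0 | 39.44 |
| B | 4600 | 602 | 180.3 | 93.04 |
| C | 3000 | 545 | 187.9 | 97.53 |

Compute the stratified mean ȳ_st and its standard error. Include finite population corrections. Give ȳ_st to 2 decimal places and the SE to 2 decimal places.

ȳ_st = Σ W_h ȳ_h = (4000·64.0 + 4600·180.3 + 3000·187.9)/11600 = 142.16207
V̂(ȳ_st) = Σ W_h² (1 − n_h/N_h) s_h²/n_h, with W_h = N_h/N and N = 11600:
  stratum A: (4000/11600)²·(1 − 682/4000)·39.44²/682 = 0.224962
  stratum B: (4600/11600)²·(1 − 602/4600)·93.04²/602 = 1.96529
  stratum C: (3000/11600)²·(1 − 545/3000)·97.53²/545 = 0.955293
V̂(ȳ_st) = 3.14555
SE(ȳ_st) = √3.14555 = 1.77357

ȳ_st ≈ 142.16, SE ≈ 1.77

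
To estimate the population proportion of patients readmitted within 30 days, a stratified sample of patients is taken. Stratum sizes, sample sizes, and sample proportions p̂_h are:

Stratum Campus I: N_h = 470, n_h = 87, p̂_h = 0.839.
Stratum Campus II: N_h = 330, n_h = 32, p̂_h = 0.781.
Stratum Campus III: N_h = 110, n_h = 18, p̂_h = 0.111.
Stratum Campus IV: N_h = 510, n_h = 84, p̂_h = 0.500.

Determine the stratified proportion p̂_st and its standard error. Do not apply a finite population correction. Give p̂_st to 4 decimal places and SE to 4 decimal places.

p̂_st ≈ 0.6474, SE ≈ 0.0299

N = 1420; stratum weights W_h = N_h/N.
p̂_st = Σ W_h p̂_h = (470·0.839 + 330·0.781 + 110·0.111 + 510·0.500)/1420 = 0.64737
V̂(p̂_st) = Σ W_h² p̂_h(1−p̂_h)/(n_h−1):
  stratum Campus I: (470/1420)²·0.839·0.161/86 = 0.000172071
  stratum Campus II: (330/1420)²·0.781·0.219/31 = 0.000297978
  stratum Campus III: (110/1420)²·0.111·0.889/17 = 3.48325e-05
  stratum Campus IV: (510/1420)²·0.500·0.500/83 = 0.000388531
V̂(p̂_st) = 0.000893413; SE = √V̂ = 0.02989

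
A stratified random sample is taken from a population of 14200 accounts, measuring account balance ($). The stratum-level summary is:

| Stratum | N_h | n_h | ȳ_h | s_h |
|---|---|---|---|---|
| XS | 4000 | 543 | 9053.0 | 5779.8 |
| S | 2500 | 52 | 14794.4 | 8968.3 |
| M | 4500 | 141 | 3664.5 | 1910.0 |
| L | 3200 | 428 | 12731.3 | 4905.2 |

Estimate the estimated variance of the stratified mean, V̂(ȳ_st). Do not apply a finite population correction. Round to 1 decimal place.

V̂(ȳ_st) ≈ 58277.4

V̂(ȳ_st) = Σ W_h² s_h²/n_h, with W_h = N_h/N and N = 14200:
  stratum XS: (4000/14200)²·5779.8²/543 = 4881.68
  stratum S: (2500/14200)²·8968.3²/52 = 47942.5
  stratum M: (4500/14200)²·1910.0²/141 = 2598.34
  stratum L: (3200/14200)²·4905.2²/428 = 2854.91
V̂(ȳ_st) = 58277.4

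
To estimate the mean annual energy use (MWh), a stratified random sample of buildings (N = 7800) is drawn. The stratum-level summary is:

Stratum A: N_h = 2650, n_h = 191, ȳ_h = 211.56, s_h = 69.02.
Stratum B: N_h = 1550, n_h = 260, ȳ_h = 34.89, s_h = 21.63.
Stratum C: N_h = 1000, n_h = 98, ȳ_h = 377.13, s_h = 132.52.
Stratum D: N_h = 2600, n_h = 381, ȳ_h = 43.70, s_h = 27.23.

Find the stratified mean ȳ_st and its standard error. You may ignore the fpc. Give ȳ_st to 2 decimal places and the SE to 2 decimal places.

ȳ_st = Σ W_h ȳ_h = (2650·211.56 + 1550·34.89 + 1000·377.13 + 2600·43.70)/7800 = 141.72609
V̂(ȳ_st) = Σ W_h² s_h²/n_h, with W_h = N_h/N and N = 7800:
  stratum A: (2650/7800)²·69.02²/191 = 2.87885
  stratum B: (1550/7800)²·21.63²/260 = 0.0710581
  stratum C: (1000/7800)²·132.52²/98 = 2.94542
  stratum D: (2600/7800)²·27.23²/381 = 0.216236
V̂(ȳ_st) = 6.11157
SE(ȳ_st) = √6.11157 = 2.47216

ȳ_st ≈ 141.73, SE ≈ 2.47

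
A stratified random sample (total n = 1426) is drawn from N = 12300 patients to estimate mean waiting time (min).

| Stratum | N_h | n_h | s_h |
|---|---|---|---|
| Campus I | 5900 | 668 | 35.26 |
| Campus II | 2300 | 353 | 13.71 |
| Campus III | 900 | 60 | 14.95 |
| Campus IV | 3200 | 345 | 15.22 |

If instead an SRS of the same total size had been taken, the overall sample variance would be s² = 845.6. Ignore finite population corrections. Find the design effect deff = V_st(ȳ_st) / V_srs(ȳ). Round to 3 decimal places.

deff ≈ 0.864

V̂(ȳ_st) = Σ W_h² s_h²/n_h, with W_h = N_h/N and N = 12300:
  stratum Campus I: (5900/12300)²·35.26²/668 = 0.428235
  stratum Campus II: (2300/12300)²·13.71²/353 = 0.0186185
  stratum Campus III: (900/12300)²·14.95²/60 = 0.0199437
  stratum Campus IV: (3200/12300)²·15.22²/345 = 0.0454464
V_st = 0.512243
V_srs = s²/n = 845.6/1426 = 0.592987
deff = V_st / V_srs = 0.512243/0.592987 = 0.8638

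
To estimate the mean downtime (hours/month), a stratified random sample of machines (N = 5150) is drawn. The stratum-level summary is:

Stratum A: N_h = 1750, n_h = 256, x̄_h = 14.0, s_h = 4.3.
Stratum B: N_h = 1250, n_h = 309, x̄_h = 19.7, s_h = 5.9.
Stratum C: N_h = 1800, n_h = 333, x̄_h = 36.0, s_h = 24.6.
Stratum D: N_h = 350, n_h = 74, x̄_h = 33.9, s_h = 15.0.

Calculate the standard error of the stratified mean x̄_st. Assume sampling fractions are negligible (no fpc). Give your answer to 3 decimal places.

SE(x̄_st) ≈ 0.501

V̂(x̄_st) = Σ W_h² s_h²/n_h, with W_h = N_h/N and N = 5150:
  stratum A: (1750/5150)²·4.3²/256 = 0.00833986
  stratum B: (1250/5150)²·5.9²/309 = 0.00663668
  stratum C: (1800/5150)²·24.6²/333 = 0.222002
  stratum D: (350/5150)²·15.0²/74 = 0.0140434
V̂(x̄_st) = 0.251022
SE(x̄_st) = √0.251022 = 0.501021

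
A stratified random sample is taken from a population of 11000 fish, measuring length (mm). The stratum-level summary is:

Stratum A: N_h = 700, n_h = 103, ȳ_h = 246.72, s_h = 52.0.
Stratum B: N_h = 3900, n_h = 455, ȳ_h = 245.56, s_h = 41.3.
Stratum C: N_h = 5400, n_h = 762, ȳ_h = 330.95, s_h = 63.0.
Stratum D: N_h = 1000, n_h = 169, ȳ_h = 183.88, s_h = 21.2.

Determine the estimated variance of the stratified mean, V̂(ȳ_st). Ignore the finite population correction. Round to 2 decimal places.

V̂(ȳ_st) = Σ W_h² s_h²/n_h, with W_h = N_h/N and N = 11000:
  stratum A: (700/11000)²·52.0²/103 = 0.106311
  stratum B: (3900/11000)²·41.3²/455 = 0.47123
  stratum C: (5400/11000)²·63.0²/762 = 1.25524
  stratum D: (1000/11000)²·21.2²/169 = 0.0219786
V̂(ȳ_st) = 1.85476

V̂(ȳ_st) ≈ 1.85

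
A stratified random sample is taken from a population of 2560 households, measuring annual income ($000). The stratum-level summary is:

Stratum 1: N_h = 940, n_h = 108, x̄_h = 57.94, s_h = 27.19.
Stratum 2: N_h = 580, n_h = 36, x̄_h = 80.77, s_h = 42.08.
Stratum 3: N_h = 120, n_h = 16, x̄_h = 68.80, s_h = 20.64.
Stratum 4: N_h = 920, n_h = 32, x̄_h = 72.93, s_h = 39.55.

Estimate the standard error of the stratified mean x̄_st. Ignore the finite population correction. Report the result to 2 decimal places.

V̂(x̄_st) = Σ W_h² s_h²/n_h, with W_h = N_h/N and N = 2560:
  stratum 1: (940/2560)²·27.19²/108 = 0.922934
  stratum 2: (580/2560)²·42.08²/36 = 2.52479
  stratum 3: (120/2560)²·20.64²/16 = 0.0585035
  stratum 4: (920/2560)²·39.55²/32 = 6.31304
V̂(x̄_st) = 9.81927
SE(x̄_st) = √9.81927 = 3.13357

SE(x̄_st) ≈ 3.13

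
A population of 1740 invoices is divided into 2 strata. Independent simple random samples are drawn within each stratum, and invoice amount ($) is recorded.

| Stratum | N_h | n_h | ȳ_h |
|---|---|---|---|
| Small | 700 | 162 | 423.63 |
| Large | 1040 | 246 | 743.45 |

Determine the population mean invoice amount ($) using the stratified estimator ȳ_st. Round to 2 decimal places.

N = Σ N_h = 1740. Stratum weights W_h = N_h/N.
ȳ_st = (700·423.63 + 1040·743.45) / 1740 = 614.7868

ȳ_st ≈ 614.79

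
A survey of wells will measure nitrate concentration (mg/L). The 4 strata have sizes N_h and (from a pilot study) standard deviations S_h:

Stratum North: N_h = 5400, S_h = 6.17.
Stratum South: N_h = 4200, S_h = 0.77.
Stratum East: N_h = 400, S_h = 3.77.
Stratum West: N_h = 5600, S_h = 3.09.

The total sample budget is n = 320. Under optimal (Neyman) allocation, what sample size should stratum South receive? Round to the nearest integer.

19

Neyman allocation: n_h = n · N_h S_h / Σ N_i S_i, with n = 320.
  stratum North: N_h·S_h = 5400·6.17 = 33318.00
  stratum South: N_h·S_h = 4200·0.77 = 3234.00
  stratum East: N_h·S_h = 400·3.77 = 1508.00
  stratum West: N_h·S_h = 5600·3.09 = 17304.00
Σ N_h S_h = 55364.00
n for stratum South = 320·3234.00/55364.00 = 18.692 → 19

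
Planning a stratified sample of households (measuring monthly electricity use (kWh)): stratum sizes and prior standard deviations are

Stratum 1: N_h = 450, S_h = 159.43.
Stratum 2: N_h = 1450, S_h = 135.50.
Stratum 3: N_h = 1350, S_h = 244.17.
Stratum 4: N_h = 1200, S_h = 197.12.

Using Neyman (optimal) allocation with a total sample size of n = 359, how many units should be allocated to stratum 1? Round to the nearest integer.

31

Neyman allocation: n_h = n · N_h S_h / Σ N_i S_i, with n = 359.
  stratum 1: N_h·S_h = 450·159.43 = 71743.50
  stratum 2: N_h·S_h = 1450·135.50 = 196475.00
  stratum 3: N_h·S_h = 1350·244.17 = 329629.50
  stratum 4: N_h·S_h = 1200·197.12 = 236544.00
Σ N_h S_h = 834392.00
n for stratum 1 = 359·71743.50/834392.00 = 30.868 → 31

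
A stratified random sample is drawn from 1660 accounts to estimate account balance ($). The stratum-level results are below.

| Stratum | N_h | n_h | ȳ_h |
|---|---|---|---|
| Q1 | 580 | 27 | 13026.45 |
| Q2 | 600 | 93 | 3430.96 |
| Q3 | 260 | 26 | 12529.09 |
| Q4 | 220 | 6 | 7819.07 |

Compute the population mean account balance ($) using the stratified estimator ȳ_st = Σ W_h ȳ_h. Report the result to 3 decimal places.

ȳ_st ≈ 8790.166

N = Σ N_h = 1660. Stratum weights W_h = N_h/N.
ȳ_st = (580·13026.45 + 600·3430.96 + 260·12529.09 + 220·7819.07) / 1660 = 8790.16614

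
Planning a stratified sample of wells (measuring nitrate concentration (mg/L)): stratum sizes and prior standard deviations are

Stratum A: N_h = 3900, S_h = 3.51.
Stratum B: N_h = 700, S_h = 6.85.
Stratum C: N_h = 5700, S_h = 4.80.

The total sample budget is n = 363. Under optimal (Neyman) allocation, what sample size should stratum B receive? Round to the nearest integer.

Neyman allocation: n_h = n · N_h S_h / Σ N_i S_i, with n = 363.
  stratum A: N_h·S_h = 3900·3.51 = 13689.00
  stratum B: N_h·S_h = 700·6.85 = 4795.00
  stratum C: N_h·S_h = 5700·4.80 = 27360.00
Σ N_h S_h = 45844.00
n for stratum B = 363·4795.00/45844.00 = 37.968 → 38

38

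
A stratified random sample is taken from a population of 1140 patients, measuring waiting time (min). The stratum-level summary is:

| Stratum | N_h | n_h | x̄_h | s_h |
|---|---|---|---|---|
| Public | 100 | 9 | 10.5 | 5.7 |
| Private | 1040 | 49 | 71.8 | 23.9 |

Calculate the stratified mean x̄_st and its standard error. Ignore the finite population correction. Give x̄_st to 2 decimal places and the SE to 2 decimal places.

x̄_st ≈ 66.42, SE ≈ 3.12

x̄_st = Σ W_h x̄_h = (100·10.5 + 1040·71.8)/1140 = 66.42281
V̂(x̄_st) = Σ W_h² s_h²/n_h, with W_h = N_h/N and N = 1140:
  stratum Public: (100/1140)²·5.7²/9 = 0.0277778
  stratum Private: (1040/1140)²·23.9²/49 = 9.7019
V̂(x̄_st) = 9.72968
SE(x̄_st) = √9.72968 = 3.11924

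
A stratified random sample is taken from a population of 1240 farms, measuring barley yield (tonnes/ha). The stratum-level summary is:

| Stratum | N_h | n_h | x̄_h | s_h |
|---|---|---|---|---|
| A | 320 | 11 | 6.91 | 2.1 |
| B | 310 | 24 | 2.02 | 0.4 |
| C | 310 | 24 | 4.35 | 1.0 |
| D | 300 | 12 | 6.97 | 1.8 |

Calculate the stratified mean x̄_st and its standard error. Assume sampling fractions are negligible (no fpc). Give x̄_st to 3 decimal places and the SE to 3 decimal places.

x̄_st = Σ W_h x̄_h = (320·6.91 + 310·2.02 + 310·4.35 + 300·6.97)/1240 = 5.06202
V̂(x̄_st) = Σ W_h² s_h²/n_h, with W_h = N_h/N and N = 1240:
  stratum A: (320/1240)²·2.1²/11 = 0.0266995
  stratum B: (310/1240)²·0.4²/24 = 0.000416667
  stratum C: (310/1240)²·1.0²/24 = 0.00260417
  stratum D: (300/1240)²·1.8²/12 = 0.0158039
V̂(x̄_st) = 0.0455241
SE(x̄_st) = √0.0455241 = 0.213364

x̄_st ≈ 5.062, SE ≈ 0.213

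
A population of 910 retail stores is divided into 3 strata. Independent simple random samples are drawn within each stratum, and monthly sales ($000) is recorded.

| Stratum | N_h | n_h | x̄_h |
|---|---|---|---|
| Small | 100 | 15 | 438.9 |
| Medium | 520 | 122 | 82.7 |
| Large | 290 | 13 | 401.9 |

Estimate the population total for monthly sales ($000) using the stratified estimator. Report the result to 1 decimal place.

τ̂_st ≈ 203445.0

τ̂_st = Σ N_h x̄_h = 100·438.9 + 520·82.7 + 290·401.9 = 203445.0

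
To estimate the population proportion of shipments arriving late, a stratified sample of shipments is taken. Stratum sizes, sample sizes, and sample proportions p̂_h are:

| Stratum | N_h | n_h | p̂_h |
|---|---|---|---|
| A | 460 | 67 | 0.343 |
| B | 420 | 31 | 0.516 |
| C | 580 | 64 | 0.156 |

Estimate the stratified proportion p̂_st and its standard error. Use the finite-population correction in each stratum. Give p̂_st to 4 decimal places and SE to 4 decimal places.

p̂_st ≈ 0.3185, SE ≈ 0.0349

N = 1460; stratum weights W_h = N_h/N.
p̂_st = Σ W_h p̂_h = (460·0.343 + 420·0.516 + 580·0.156)/1460 = 0.31848
V̂(p̂_st) = Σ W_h² (1 − n_h/N_h) p̂_h(1−p̂_h)/(n_h−1):
  stratum A: (460/1460)²·(1 − 67/460)·0.343·0.657/66 = 0.000289574
  stratum B: (420/1460)²·(1 − 31/420)·0.516·0.484/30 = 0.000638068
  stratum C: (580/1460)²·(1 − 64/580)·0.156·0.844/63 = 0.000293426
V̂(p̂_st) = 0.00122107; SE = √V̂ = 0.0349438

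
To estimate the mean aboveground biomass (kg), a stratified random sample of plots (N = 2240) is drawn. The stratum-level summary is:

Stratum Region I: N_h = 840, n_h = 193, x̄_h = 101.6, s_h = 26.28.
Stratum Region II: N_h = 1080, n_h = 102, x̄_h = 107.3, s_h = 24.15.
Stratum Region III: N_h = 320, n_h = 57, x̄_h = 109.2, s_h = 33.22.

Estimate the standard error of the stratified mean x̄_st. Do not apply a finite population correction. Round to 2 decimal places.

SE(x̄_st) ≈ 1.49

V̂(x̄_st) = Σ W_h² s_h²/n_h, with W_h = N_h/N and N = 2240:
  stratum Region I: (840/2240)²·26.28²/193 = 0.503218
  stratum Region II: (1080/2240)²·24.15²/102 = 1.32919
  stratum Region III: (320/2240)²·33.22²/57 = 0.395119
V̂(x̄_st) = 2.22752
SE(x̄_st) = √2.22752 = 1.49249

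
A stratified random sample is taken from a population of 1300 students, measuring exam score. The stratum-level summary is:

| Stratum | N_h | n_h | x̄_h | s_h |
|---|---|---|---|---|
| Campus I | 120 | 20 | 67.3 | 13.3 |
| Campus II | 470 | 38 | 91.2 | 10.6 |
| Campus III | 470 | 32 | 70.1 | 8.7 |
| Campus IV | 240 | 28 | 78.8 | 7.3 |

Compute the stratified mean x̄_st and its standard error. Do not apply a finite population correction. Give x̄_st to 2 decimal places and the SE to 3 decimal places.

x̄_st ≈ 79.08, SE ≈ 0.914

x̄_st = Σ W_h x̄_h = (120·67.3 + 470·91.2 + 470·70.1 + 240·78.8)/1300 = 79.07615
V̂(x̄_st) = Σ W_h² s_h²/n_h, with W_h = N_h/N and N = 1300:
  stratum Campus I: (120/1300)²·13.3²/20 = 0.0753614
  stratum Campus II: (470/1300)²·10.6²/38 = 0.386489
  stratum Campus III: (470/1300)²·8.7²/32 = 0.30917
  stratum Campus IV: (240/1300)²·7.3²/28 = 0.0648669
V̂(x̄_st) = 0.835888
SE(x̄_st) = √0.835888 = 0.914269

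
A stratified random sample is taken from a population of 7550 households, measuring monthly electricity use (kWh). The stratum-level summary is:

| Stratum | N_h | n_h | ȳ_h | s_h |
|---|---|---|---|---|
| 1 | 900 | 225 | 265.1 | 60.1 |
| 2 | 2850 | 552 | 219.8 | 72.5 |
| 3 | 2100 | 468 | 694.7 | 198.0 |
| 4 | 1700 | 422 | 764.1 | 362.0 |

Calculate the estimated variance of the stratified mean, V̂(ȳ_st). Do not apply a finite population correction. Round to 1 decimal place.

V̂(ȳ_st) ≈ 23.8

V̂(ȳ_st) = Σ W_h² s_h²/n_h, with W_h = N_h/N and N = 7550:
  stratum 1: (900/7550)²·60.1²/225 = 0.228117
  stratum 2: (2850/7550)²·72.5²/552 = 1.35685
  stratum 3: (2100/7550)²·198.0²/468 = 6.48081
  stratum 4: (1700/7550)²·362.0²/422 = 15.7438
V̂(ȳ_st) = 23.8095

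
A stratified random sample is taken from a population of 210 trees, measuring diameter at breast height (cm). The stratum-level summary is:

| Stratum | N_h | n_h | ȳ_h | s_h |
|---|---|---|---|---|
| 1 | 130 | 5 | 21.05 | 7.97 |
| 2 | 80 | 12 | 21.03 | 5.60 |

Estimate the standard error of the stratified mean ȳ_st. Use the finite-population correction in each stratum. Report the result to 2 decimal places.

V̂(ȳ_st) = Σ W_h² (1 − n_h/N_h) s_h²/n_h, with W_h = N_h/N and N = 210:
  stratum 1: (130/210)²·(1 − 5/130)·7.97²/5 = 4.68125
  stratum 2: (80/210)²·(1 − 12/80)·5.60²/12 = 0.32237
V̂(ȳ_st) = 5.00362
SE(ȳ_st) = √5.00362 = 2.23688

SE(ȳ_st) ≈ 2.24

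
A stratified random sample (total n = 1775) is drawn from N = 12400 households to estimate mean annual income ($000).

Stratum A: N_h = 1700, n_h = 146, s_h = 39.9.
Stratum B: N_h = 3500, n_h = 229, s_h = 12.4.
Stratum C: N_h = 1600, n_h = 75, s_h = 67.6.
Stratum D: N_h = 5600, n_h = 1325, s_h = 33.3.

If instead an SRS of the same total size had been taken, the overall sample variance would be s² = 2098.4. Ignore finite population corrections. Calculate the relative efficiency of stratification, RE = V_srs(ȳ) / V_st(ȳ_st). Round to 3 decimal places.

RE ≈ 0.819

V̂(ȳ_st) = Σ W_h² s_h²/n_h, with W_h = N_h/N and N = 12400:
  stratum A: (1700/12400)²·39.9²/146 = 0.20495
  stratum B: (3500/12400)²·12.4²/229 = 0.0534934
  stratum C: (1600/12400)²·67.6²/75 = 1.01445
  stratum D: (5600/12400)²·33.3²/1325 = 0.170689
V_st = 1.44358
V_srs = s²/n = 2098.4/1775 = 1.1822
Relative efficiency = V_srs / V_st = 1.1822/1.44358 = 0.8189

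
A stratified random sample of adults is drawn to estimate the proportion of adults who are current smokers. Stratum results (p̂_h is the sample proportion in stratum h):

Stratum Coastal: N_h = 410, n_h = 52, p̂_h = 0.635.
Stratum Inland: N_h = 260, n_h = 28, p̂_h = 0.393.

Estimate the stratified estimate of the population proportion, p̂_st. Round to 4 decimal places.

p̂_st ≈ 0.5411

N = 670; stratum weights W_h = N_h/N.
p̂_st = Σ W_h p̂_h = (410·0.635 + 260·0.393)/670 = 0.54109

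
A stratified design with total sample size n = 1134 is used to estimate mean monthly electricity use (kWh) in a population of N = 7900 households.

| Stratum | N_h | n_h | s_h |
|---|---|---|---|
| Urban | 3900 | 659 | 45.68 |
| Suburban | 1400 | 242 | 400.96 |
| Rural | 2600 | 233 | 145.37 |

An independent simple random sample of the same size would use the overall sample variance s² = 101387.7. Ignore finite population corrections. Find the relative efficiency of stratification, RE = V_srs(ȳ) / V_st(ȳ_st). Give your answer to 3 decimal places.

RE ≈ 2.842

V̂(ȳ_st) = Σ W_h² s_h²/n_h, with W_h = N_h/N and N = 7900:
  stratum Urban: (3900/7900)²·45.68²/659 = 0.771688
  stratum Suburban: (1400/7900)²·400.96²/242 = 20.8636
  stratum Rural: (2600/7900)²·145.37²/233 = 9.82395
V_st = 31.4592
V_srs = s²/n = 101387.7/1134 = 89.4071
Relative efficiency = V_srs / V_st = 89.4071/31.4592 = 2.8420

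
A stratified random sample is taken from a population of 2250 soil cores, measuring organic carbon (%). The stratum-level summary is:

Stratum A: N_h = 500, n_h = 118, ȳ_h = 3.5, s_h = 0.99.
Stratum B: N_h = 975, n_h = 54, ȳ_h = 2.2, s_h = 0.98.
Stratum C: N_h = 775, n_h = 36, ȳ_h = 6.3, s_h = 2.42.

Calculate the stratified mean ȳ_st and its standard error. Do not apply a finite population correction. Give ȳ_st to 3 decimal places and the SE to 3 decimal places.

ȳ_st = Σ W_h ȳ_h = (500·3.5 + 975·2.2 + 775·6.3)/2250 = 3.90111
V̂(ȳ_st) = Σ W_h² s_h²/n_h, with W_h = N_h/N and N = 2250:
  stratum A: (500/2250)²·0.99²/118 = 0.000410169
  stratum B: (975/2250)²·0.98²/54 = 0.00333966
  stratum C: (775/2250)²·2.42²/36 = 0.0193004
V̂(ȳ_st) = 0.0230502
SE(ȳ_st) = √0.0230502 = 0.151823

ȳ_st ≈ 3.901, SE ≈ 0.152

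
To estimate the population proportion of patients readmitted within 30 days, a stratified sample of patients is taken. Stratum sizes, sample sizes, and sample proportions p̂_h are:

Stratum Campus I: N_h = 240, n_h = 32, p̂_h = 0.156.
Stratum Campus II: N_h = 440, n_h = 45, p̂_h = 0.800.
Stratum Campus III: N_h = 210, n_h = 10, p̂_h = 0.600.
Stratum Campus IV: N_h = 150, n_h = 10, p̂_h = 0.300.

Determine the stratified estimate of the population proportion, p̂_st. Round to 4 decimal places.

p̂_st ≈ 0.5389

N = 1040; stratum weights W_h = N_h/N.
p̂_st = Σ W_h p̂_h = (240·0.156 + 440·0.800 + 210·0.600 + 150·0.300)/1040 = 0.53888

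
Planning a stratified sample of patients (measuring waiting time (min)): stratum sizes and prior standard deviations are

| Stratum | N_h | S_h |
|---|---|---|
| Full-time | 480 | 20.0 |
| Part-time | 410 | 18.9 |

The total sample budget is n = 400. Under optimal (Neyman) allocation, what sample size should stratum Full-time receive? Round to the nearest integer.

Neyman allocation: n_h = n · N_h S_h / Σ N_i S_i, with n = 400.
  stratum Full-time: N_h·S_h = 480·20.0 = 9600.00
  stratum Part-time: N_h·S_h = 410·18.9 = 7749.00
Σ N_h S_h = 17349.00
n for stratum Full-time = 400·9600.00/17349.00 = 221.338 → 221

221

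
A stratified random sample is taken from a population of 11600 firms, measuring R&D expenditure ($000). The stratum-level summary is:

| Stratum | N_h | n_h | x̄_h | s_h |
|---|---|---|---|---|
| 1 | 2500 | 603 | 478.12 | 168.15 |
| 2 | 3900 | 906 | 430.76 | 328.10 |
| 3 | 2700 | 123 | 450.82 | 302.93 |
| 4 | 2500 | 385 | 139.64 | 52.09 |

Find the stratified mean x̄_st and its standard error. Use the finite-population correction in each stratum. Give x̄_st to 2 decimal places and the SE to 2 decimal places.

x̄_st ≈ 382.89, SE ≈ 7.13

x̄_st = Σ W_h x̄_h = (2500·478.12 + 3900·430.76 + 2700·450.82 + 2500·139.64)/11600 = 382.89466
V̂(x̄_st) = Σ W_h² (1 − n_h/N_h) s_h²/n_h, with W_h = N_h/N and N = 11600:
  stratum 1: (2500/11600)²·(1 − 603/2500)·168.15²/603 = 1.6526
  stratum 2: (3900/11600)²·(1 − 906/3900)·328.10²/906 = 10.3106
  stratum 3: (2700/11600)²·(1 − 123/2700)·302.93²/123 = 38.5782
  stratum 4: (2500/11600)²·(1 − 385/2500)·52.09²/385 = 0.276938
V̂(x̄_st) = 50.8183
SE(x̄_st) = √50.8183 = 7.1287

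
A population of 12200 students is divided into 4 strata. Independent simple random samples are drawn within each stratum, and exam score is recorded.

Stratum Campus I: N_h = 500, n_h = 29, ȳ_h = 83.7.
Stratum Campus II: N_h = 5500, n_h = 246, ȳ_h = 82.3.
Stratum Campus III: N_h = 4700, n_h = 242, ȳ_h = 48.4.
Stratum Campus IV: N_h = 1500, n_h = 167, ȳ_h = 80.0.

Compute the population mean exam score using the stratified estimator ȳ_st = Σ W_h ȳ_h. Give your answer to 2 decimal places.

ȳ_st ≈ 69.01

N = Σ N_h = 12200. Stratum weights W_h = N_h/N.
ȳ_st = (500·83.7 + 5500·82.3 + 4700·48.4 + 1500·80.0) / 12200 = 69.0148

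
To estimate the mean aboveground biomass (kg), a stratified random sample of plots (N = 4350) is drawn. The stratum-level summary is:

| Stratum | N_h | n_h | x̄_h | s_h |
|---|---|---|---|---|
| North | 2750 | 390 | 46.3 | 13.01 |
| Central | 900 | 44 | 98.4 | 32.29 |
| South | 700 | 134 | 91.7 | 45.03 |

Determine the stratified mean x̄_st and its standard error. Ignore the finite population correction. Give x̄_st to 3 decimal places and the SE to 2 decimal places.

x̄_st = Σ W_h x̄_h = (2750·46.3 + 900·98.4 + 700·91.7)/4350 = 64.38506
V̂(x̄_st) = Σ W_h² s_h²/n_h, with W_h = N_h/N and N = 4350:
  stratum North: (2750/4350)²·13.01²/390 = 0.173451
  stratum Central: (900/4350)²·32.29²/44 = 1.01435
  stratum South: (700/4350)²·45.03²/134 = 0.391847
V̂(x̄_st) = 1.57965
SE(x̄_st) = √1.57965 = 1.25684

x̄_st ≈ 64.385, SE ≈ 1.26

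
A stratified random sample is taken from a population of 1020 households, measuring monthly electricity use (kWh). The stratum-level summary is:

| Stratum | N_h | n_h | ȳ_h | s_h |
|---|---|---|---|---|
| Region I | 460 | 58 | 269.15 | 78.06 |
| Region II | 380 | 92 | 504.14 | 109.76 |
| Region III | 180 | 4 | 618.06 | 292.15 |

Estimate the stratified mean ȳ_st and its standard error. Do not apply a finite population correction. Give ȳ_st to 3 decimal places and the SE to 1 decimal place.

ȳ_st = Σ W_h ȳ_h = (460·269.15 + 380·504.14 + 180·618.06)/1020 = 418.26765
V̂(ȳ_st) = Σ W_h² s_h²/n_h, with W_h = N_h/N and N = 1020:
  stratum Region I: (460/1020)²·78.06²/58 = 21.367
  stratum Region II: (380/1020)²·109.76²/92 = 18.1747
  stratum Region III: (180/1020)²·292.15²/4 = 664.502
V̂(ȳ_st) = 704.044
SE(ȳ_st) = √704.044 = 26.5338

ȳ_st ≈ 418.268, SE ≈ 26.5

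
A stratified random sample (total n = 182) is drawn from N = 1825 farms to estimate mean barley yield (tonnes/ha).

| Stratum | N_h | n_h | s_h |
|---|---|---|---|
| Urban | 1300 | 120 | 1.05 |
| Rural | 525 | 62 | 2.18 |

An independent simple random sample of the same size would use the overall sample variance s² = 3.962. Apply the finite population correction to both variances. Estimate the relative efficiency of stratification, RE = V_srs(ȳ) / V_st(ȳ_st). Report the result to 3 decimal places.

RE ≈ 1.995

V̂(ȳ_st) = Σ W_h² (1 − n_h/N_h) s_h²/n_h, with W_h = N_h/N and N = 1825:
  stratum Urban: (1300/1825)²·(1 − 120/1300)·1.05²/120 = 0.00423153
  stratum Rural: (525/1825)²·(1 − 62/525)·2.18²/62 = 0.00559417
V_st = 0.0098257
V_srs = (1 − 182/1825)·3.962/182 = 0.0195983
Relative efficiency = V_srs / V_st = 0.0195983/0.0098257 = 1.9946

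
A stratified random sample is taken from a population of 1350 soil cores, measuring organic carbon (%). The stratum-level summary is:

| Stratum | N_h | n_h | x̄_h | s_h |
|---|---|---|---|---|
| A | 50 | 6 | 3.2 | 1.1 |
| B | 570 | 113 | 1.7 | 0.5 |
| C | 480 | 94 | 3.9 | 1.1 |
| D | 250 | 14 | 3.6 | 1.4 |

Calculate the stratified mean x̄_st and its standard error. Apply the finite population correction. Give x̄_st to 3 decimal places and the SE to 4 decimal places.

x̄_st = Σ W_h x̄_h = (50·3.2 + 570·1.7 + 480·3.9 + 250·3.6)/1350 = 2.88963
V̂(x̄_st) = Σ W_h² (1 − n_h/N_h) s_h²/n_h, with W_h = N_h/N and N = 1350:
  stratum A: (50/1350)²·(1 − 6/50)·1.1²/6 = 0.000243439
  stratum B: (570/1350)²·(1 − 113/570)·0.5²/113 = 0.000316217
  stratum C: (480/1350)²·(1 − 94/480)·1.1²/94 = 0.00130863
  stratum D: (250/1350)²·(1 − 14/250)·1.4²/14 = 0.00453224
V̂(x̄_st) = 0.00640053
SE(x̄_st) = √0.00640053 = 0.0800033

x̄_st ≈ 2.890, SE ≈ 0.0800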